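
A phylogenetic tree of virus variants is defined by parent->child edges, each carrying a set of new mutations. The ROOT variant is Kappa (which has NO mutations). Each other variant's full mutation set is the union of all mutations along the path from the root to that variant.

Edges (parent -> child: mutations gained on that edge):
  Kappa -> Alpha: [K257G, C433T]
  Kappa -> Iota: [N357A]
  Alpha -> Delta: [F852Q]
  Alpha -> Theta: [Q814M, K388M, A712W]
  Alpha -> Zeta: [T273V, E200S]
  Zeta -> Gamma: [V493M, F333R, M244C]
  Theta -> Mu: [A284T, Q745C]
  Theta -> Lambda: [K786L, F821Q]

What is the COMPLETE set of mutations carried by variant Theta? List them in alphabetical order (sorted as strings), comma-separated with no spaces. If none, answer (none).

At Kappa: gained [] -> total []
At Alpha: gained ['K257G', 'C433T'] -> total ['C433T', 'K257G']
At Theta: gained ['Q814M', 'K388M', 'A712W'] -> total ['A712W', 'C433T', 'K257G', 'K388M', 'Q814M']

Answer: A712W,C433T,K257G,K388M,Q814M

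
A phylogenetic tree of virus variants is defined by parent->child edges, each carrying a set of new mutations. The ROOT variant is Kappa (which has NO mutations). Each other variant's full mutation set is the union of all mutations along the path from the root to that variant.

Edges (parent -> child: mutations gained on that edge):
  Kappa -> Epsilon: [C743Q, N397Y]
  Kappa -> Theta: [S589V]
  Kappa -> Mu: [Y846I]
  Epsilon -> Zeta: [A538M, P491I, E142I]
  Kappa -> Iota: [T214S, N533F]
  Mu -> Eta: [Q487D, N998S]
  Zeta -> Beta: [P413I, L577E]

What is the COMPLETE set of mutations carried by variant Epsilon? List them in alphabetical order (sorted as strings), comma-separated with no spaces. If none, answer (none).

Answer: C743Q,N397Y

Derivation:
At Kappa: gained [] -> total []
At Epsilon: gained ['C743Q', 'N397Y'] -> total ['C743Q', 'N397Y']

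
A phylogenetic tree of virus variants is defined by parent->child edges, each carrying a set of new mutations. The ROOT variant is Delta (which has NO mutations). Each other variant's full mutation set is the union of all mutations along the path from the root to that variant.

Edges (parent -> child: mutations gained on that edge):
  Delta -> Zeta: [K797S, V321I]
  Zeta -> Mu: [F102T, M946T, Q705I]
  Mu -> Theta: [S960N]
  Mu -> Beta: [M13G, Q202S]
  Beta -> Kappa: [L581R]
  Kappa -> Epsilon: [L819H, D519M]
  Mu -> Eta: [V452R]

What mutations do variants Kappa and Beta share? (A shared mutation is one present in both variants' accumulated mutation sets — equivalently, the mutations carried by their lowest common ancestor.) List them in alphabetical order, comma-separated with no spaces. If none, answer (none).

Accumulating mutations along path to Kappa:
  At Delta: gained [] -> total []
  At Zeta: gained ['K797S', 'V321I'] -> total ['K797S', 'V321I']
  At Mu: gained ['F102T', 'M946T', 'Q705I'] -> total ['F102T', 'K797S', 'M946T', 'Q705I', 'V321I']
  At Beta: gained ['M13G', 'Q202S'] -> total ['F102T', 'K797S', 'M13G', 'M946T', 'Q202S', 'Q705I', 'V321I']
  At Kappa: gained ['L581R'] -> total ['F102T', 'K797S', 'L581R', 'M13G', 'M946T', 'Q202S', 'Q705I', 'V321I']
Mutations(Kappa) = ['F102T', 'K797S', 'L581R', 'M13G', 'M946T', 'Q202S', 'Q705I', 'V321I']
Accumulating mutations along path to Beta:
  At Delta: gained [] -> total []
  At Zeta: gained ['K797S', 'V321I'] -> total ['K797S', 'V321I']
  At Mu: gained ['F102T', 'M946T', 'Q705I'] -> total ['F102T', 'K797S', 'M946T', 'Q705I', 'V321I']
  At Beta: gained ['M13G', 'Q202S'] -> total ['F102T', 'K797S', 'M13G', 'M946T', 'Q202S', 'Q705I', 'V321I']
Mutations(Beta) = ['F102T', 'K797S', 'M13G', 'M946T', 'Q202S', 'Q705I', 'V321I']
Intersection: ['F102T', 'K797S', 'L581R', 'M13G', 'M946T', 'Q202S', 'Q705I', 'V321I'] ∩ ['F102T', 'K797S', 'M13G', 'M946T', 'Q202S', 'Q705I', 'V321I'] = ['F102T', 'K797S', 'M13G', 'M946T', 'Q202S', 'Q705I', 'V321I']

Answer: F102T,K797S,M13G,M946T,Q202S,Q705I,V321I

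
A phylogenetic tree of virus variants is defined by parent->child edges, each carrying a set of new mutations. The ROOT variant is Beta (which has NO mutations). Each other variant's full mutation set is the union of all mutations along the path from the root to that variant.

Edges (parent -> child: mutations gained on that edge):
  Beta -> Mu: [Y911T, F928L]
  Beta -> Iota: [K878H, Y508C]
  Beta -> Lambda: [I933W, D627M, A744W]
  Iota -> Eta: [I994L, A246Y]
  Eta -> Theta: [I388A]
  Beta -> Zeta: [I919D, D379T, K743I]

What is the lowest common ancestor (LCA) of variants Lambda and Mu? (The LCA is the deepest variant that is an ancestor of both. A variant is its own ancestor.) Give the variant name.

Path from root to Lambda: Beta -> Lambda
  ancestors of Lambda: {Beta, Lambda}
Path from root to Mu: Beta -> Mu
  ancestors of Mu: {Beta, Mu}
Common ancestors: {Beta}
Walk up from Mu: Mu (not in ancestors of Lambda), Beta (in ancestors of Lambda)
Deepest common ancestor (LCA) = Beta

Answer: Beta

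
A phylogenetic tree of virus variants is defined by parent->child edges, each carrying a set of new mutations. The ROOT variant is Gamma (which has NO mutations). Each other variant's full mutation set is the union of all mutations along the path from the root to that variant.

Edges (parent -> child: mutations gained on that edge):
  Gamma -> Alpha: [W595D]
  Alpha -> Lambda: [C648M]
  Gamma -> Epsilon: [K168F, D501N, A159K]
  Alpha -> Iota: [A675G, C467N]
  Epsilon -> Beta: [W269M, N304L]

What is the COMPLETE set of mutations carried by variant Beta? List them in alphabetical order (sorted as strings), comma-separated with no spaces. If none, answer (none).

At Gamma: gained [] -> total []
At Epsilon: gained ['K168F', 'D501N', 'A159K'] -> total ['A159K', 'D501N', 'K168F']
At Beta: gained ['W269M', 'N304L'] -> total ['A159K', 'D501N', 'K168F', 'N304L', 'W269M']

Answer: A159K,D501N,K168F,N304L,W269M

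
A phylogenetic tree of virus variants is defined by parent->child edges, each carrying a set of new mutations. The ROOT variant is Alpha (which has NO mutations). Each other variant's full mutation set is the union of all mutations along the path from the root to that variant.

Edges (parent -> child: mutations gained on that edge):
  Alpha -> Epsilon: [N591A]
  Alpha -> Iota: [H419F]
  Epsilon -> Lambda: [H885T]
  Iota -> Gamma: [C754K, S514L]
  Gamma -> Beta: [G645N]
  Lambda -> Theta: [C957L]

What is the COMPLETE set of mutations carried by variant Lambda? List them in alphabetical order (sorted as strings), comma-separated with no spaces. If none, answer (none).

Answer: H885T,N591A

Derivation:
At Alpha: gained [] -> total []
At Epsilon: gained ['N591A'] -> total ['N591A']
At Lambda: gained ['H885T'] -> total ['H885T', 'N591A']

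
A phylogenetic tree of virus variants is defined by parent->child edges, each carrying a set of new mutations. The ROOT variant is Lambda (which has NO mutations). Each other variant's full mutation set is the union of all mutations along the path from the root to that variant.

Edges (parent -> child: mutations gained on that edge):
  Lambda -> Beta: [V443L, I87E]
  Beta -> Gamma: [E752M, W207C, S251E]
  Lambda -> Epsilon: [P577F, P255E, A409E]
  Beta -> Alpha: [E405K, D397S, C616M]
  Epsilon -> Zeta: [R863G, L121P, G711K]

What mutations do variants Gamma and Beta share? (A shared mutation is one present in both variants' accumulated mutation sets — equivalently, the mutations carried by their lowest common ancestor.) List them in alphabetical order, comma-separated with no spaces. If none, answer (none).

Answer: I87E,V443L

Derivation:
Accumulating mutations along path to Gamma:
  At Lambda: gained [] -> total []
  At Beta: gained ['V443L', 'I87E'] -> total ['I87E', 'V443L']
  At Gamma: gained ['E752M', 'W207C', 'S251E'] -> total ['E752M', 'I87E', 'S251E', 'V443L', 'W207C']
Mutations(Gamma) = ['E752M', 'I87E', 'S251E', 'V443L', 'W207C']
Accumulating mutations along path to Beta:
  At Lambda: gained [] -> total []
  At Beta: gained ['V443L', 'I87E'] -> total ['I87E', 'V443L']
Mutations(Beta) = ['I87E', 'V443L']
Intersection: ['E752M', 'I87E', 'S251E', 'V443L', 'W207C'] ∩ ['I87E', 'V443L'] = ['I87E', 'V443L']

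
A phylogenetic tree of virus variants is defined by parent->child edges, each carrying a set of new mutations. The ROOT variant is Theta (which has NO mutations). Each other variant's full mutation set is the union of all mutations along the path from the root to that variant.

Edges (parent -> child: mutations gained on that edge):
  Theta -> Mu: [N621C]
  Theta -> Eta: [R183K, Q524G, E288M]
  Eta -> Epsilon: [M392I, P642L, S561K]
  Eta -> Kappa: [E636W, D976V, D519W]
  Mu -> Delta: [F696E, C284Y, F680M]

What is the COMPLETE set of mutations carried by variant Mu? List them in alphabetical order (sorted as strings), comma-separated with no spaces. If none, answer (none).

Answer: N621C

Derivation:
At Theta: gained [] -> total []
At Mu: gained ['N621C'] -> total ['N621C']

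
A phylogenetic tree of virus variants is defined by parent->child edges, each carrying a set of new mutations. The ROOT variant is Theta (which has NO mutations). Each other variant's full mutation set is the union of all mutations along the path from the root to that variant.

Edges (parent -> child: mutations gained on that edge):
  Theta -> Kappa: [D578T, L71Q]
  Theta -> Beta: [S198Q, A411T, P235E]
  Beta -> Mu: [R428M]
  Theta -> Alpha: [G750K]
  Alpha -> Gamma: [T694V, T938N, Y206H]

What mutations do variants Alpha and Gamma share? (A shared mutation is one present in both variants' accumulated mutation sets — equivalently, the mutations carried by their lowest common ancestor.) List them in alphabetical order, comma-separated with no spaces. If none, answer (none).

Accumulating mutations along path to Alpha:
  At Theta: gained [] -> total []
  At Alpha: gained ['G750K'] -> total ['G750K']
Mutations(Alpha) = ['G750K']
Accumulating mutations along path to Gamma:
  At Theta: gained [] -> total []
  At Alpha: gained ['G750K'] -> total ['G750K']
  At Gamma: gained ['T694V', 'T938N', 'Y206H'] -> total ['G750K', 'T694V', 'T938N', 'Y206H']
Mutations(Gamma) = ['G750K', 'T694V', 'T938N', 'Y206H']
Intersection: ['G750K'] ∩ ['G750K', 'T694V', 'T938N', 'Y206H'] = ['G750K']

Answer: G750K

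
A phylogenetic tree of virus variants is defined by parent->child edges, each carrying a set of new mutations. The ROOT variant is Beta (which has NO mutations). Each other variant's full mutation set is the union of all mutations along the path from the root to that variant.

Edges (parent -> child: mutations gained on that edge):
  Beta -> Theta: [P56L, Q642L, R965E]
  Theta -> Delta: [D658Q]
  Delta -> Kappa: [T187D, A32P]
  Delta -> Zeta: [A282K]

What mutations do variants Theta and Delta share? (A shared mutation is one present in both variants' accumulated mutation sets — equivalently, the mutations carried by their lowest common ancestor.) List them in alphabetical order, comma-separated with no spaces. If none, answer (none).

Accumulating mutations along path to Theta:
  At Beta: gained [] -> total []
  At Theta: gained ['P56L', 'Q642L', 'R965E'] -> total ['P56L', 'Q642L', 'R965E']
Mutations(Theta) = ['P56L', 'Q642L', 'R965E']
Accumulating mutations along path to Delta:
  At Beta: gained [] -> total []
  At Theta: gained ['P56L', 'Q642L', 'R965E'] -> total ['P56L', 'Q642L', 'R965E']
  At Delta: gained ['D658Q'] -> total ['D658Q', 'P56L', 'Q642L', 'R965E']
Mutations(Delta) = ['D658Q', 'P56L', 'Q642L', 'R965E']
Intersection: ['P56L', 'Q642L', 'R965E'] ∩ ['D658Q', 'P56L', 'Q642L', 'R965E'] = ['P56L', 'Q642L', 'R965E']

Answer: P56L,Q642L,R965E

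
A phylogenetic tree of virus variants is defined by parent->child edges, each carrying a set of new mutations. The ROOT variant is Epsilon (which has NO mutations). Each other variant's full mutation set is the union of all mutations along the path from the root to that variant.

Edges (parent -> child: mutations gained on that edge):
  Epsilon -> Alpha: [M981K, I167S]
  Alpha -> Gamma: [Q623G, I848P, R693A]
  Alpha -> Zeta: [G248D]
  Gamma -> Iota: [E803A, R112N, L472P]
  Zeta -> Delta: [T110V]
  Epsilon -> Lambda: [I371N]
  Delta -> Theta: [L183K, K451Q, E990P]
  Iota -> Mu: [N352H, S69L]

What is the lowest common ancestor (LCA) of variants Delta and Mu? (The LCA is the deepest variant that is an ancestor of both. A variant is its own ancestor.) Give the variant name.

Answer: Alpha

Derivation:
Path from root to Delta: Epsilon -> Alpha -> Zeta -> Delta
  ancestors of Delta: {Epsilon, Alpha, Zeta, Delta}
Path from root to Mu: Epsilon -> Alpha -> Gamma -> Iota -> Mu
  ancestors of Mu: {Epsilon, Alpha, Gamma, Iota, Mu}
Common ancestors: {Epsilon, Alpha}
Walk up from Mu: Mu (not in ancestors of Delta), Iota (not in ancestors of Delta), Gamma (not in ancestors of Delta), Alpha (in ancestors of Delta), Epsilon (in ancestors of Delta)
Deepest common ancestor (LCA) = Alpha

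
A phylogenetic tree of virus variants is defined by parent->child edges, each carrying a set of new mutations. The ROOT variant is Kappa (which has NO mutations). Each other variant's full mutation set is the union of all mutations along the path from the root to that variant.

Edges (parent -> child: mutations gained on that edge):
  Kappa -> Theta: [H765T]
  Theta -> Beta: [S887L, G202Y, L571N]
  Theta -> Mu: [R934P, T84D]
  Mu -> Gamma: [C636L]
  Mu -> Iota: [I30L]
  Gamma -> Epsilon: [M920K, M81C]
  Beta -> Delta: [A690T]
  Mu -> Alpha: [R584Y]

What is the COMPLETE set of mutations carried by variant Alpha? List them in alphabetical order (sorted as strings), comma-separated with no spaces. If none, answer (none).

Answer: H765T,R584Y,R934P,T84D

Derivation:
At Kappa: gained [] -> total []
At Theta: gained ['H765T'] -> total ['H765T']
At Mu: gained ['R934P', 'T84D'] -> total ['H765T', 'R934P', 'T84D']
At Alpha: gained ['R584Y'] -> total ['H765T', 'R584Y', 'R934P', 'T84D']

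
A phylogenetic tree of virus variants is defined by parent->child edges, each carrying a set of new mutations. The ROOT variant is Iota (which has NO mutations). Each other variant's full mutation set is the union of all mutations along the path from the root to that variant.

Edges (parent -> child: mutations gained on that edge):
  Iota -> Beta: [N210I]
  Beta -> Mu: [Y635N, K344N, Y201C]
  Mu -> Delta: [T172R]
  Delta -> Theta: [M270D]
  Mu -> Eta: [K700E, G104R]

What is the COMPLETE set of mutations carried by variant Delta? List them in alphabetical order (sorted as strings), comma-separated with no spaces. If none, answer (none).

At Iota: gained [] -> total []
At Beta: gained ['N210I'] -> total ['N210I']
At Mu: gained ['Y635N', 'K344N', 'Y201C'] -> total ['K344N', 'N210I', 'Y201C', 'Y635N']
At Delta: gained ['T172R'] -> total ['K344N', 'N210I', 'T172R', 'Y201C', 'Y635N']

Answer: K344N,N210I,T172R,Y201C,Y635N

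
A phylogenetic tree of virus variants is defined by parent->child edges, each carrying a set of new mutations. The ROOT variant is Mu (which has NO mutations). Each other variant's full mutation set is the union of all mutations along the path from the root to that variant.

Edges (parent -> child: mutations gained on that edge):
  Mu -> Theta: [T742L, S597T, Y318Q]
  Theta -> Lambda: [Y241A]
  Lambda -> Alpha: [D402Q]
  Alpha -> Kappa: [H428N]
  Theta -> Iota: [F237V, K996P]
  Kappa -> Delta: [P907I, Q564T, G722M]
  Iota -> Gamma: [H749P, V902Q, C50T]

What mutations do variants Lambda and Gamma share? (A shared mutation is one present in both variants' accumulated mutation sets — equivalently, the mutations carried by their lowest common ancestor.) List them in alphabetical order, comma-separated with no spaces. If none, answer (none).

Accumulating mutations along path to Lambda:
  At Mu: gained [] -> total []
  At Theta: gained ['T742L', 'S597T', 'Y318Q'] -> total ['S597T', 'T742L', 'Y318Q']
  At Lambda: gained ['Y241A'] -> total ['S597T', 'T742L', 'Y241A', 'Y318Q']
Mutations(Lambda) = ['S597T', 'T742L', 'Y241A', 'Y318Q']
Accumulating mutations along path to Gamma:
  At Mu: gained [] -> total []
  At Theta: gained ['T742L', 'S597T', 'Y318Q'] -> total ['S597T', 'T742L', 'Y318Q']
  At Iota: gained ['F237V', 'K996P'] -> total ['F237V', 'K996P', 'S597T', 'T742L', 'Y318Q']
  At Gamma: gained ['H749P', 'V902Q', 'C50T'] -> total ['C50T', 'F237V', 'H749P', 'K996P', 'S597T', 'T742L', 'V902Q', 'Y318Q']
Mutations(Gamma) = ['C50T', 'F237V', 'H749P', 'K996P', 'S597T', 'T742L', 'V902Q', 'Y318Q']
Intersection: ['S597T', 'T742L', 'Y241A', 'Y318Q'] ∩ ['C50T', 'F237V', 'H749P', 'K996P', 'S597T', 'T742L', 'V902Q', 'Y318Q'] = ['S597T', 'T742L', 'Y318Q']

Answer: S597T,T742L,Y318Q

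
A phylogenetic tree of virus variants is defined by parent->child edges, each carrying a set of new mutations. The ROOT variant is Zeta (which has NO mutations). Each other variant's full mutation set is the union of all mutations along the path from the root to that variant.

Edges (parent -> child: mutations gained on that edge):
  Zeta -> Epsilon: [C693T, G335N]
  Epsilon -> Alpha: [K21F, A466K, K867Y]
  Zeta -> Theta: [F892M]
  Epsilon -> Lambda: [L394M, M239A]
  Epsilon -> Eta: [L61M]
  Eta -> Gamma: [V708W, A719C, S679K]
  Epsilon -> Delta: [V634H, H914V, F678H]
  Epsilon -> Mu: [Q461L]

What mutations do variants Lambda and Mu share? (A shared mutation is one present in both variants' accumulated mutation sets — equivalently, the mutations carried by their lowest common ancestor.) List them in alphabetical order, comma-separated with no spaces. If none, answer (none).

Answer: C693T,G335N

Derivation:
Accumulating mutations along path to Lambda:
  At Zeta: gained [] -> total []
  At Epsilon: gained ['C693T', 'G335N'] -> total ['C693T', 'G335N']
  At Lambda: gained ['L394M', 'M239A'] -> total ['C693T', 'G335N', 'L394M', 'M239A']
Mutations(Lambda) = ['C693T', 'G335N', 'L394M', 'M239A']
Accumulating mutations along path to Mu:
  At Zeta: gained [] -> total []
  At Epsilon: gained ['C693T', 'G335N'] -> total ['C693T', 'G335N']
  At Mu: gained ['Q461L'] -> total ['C693T', 'G335N', 'Q461L']
Mutations(Mu) = ['C693T', 'G335N', 'Q461L']
Intersection: ['C693T', 'G335N', 'L394M', 'M239A'] ∩ ['C693T', 'G335N', 'Q461L'] = ['C693T', 'G335N']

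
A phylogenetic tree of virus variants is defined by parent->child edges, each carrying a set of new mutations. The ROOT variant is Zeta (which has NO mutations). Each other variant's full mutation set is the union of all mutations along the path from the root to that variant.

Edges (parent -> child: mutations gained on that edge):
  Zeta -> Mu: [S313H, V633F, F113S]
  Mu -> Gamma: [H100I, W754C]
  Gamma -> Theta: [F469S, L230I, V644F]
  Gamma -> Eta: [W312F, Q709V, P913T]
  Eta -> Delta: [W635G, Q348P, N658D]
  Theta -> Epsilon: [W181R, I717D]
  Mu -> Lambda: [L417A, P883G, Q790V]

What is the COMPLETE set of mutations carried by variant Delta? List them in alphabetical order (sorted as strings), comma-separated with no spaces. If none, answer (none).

At Zeta: gained [] -> total []
At Mu: gained ['S313H', 'V633F', 'F113S'] -> total ['F113S', 'S313H', 'V633F']
At Gamma: gained ['H100I', 'W754C'] -> total ['F113S', 'H100I', 'S313H', 'V633F', 'W754C']
At Eta: gained ['W312F', 'Q709V', 'P913T'] -> total ['F113S', 'H100I', 'P913T', 'Q709V', 'S313H', 'V633F', 'W312F', 'W754C']
At Delta: gained ['W635G', 'Q348P', 'N658D'] -> total ['F113S', 'H100I', 'N658D', 'P913T', 'Q348P', 'Q709V', 'S313H', 'V633F', 'W312F', 'W635G', 'W754C']

Answer: F113S,H100I,N658D,P913T,Q348P,Q709V,S313H,V633F,W312F,W635G,W754C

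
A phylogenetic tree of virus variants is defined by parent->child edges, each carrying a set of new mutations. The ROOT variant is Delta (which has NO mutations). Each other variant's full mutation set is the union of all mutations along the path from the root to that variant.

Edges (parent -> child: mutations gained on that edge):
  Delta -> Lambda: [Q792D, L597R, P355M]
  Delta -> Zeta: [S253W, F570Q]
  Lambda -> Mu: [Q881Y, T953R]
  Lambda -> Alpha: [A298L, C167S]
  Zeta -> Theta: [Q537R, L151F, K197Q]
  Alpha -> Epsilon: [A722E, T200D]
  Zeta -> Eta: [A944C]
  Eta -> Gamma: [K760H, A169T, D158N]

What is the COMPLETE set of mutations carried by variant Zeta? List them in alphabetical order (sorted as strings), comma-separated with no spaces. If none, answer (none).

At Delta: gained [] -> total []
At Zeta: gained ['S253W', 'F570Q'] -> total ['F570Q', 'S253W']

Answer: F570Q,S253W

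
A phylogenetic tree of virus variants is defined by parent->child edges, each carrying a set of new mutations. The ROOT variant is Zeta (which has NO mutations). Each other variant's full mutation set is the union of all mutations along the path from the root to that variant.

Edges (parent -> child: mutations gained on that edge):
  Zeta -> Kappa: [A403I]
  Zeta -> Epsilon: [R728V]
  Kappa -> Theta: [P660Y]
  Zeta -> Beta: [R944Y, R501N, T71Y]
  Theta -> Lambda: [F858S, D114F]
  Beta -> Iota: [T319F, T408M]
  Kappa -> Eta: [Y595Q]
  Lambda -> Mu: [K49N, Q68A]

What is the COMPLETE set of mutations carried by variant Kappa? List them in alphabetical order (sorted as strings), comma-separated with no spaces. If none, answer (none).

Answer: A403I

Derivation:
At Zeta: gained [] -> total []
At Kappa: gained ['A403I'] -> total ['A403I']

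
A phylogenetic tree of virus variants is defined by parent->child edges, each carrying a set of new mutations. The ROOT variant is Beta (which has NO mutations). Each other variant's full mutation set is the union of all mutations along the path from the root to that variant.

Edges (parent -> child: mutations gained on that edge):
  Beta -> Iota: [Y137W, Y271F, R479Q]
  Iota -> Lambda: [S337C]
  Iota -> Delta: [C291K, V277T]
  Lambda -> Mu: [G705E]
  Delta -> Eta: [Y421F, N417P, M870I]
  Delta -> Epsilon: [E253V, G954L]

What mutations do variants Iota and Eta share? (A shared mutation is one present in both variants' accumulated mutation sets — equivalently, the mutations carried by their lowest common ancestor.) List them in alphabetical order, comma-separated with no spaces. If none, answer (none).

Accumulating mutations along path to Iota:
  At Beta: gained [] -> total []
  At Iota: gained ['Y137W', 'Y271F', 'R479Q'] -> total ['R479Q', 'Y137W', 'Y271F']
Mutations(Iota) = ['R479Q', 'Y137W', 'Y271F']
Accumulating mutations along path to Eta:
  At Beta: gained [] -> total []
  At Iota: gained ['Y137W', 'Y271F', 'R479Q'] -> total ['R479Q', 'Y137W', 'Y271F']
  At Delta: gained ['C291K', 'V277T'] -> total ['C291K', 'R479Q', 'V277T', 'Y137W', 'Y271F']
  At Eta: gained ['Y421F', 'N417P', 'M870I'] -> total ['C291K', 'M870I', 'N417P', 'R479Q', 'V277T', 'Y137W', 'Y271F', 'Y421F']
Mutations(Eta) = ['C291K', 'M870I', 'N417P', 'R479Q', 'V277T', 'Y137W', 'Y271F', 'Y421F']
Intersection: ['R479Q', 'Y137W', 'Y271F'] ∩ ['C291K', 'M870I', 'N417P', 'R479Q', 'V277T', 'Y137W', 'Y271F', 'Y421F'] = ['R479Q', 'Y137W', 'Y271F']

Answer: R479Q,Y137W,Y271F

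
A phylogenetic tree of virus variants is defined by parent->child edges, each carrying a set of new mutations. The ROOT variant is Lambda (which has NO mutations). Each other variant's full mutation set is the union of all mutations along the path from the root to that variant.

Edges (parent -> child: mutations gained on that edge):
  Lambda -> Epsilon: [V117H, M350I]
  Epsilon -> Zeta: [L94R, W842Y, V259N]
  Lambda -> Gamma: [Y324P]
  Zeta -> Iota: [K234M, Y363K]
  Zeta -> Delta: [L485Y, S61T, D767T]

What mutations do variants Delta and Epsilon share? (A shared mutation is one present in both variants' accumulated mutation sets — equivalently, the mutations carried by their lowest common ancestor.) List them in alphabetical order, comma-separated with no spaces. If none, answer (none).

Answer: M350I,V117H

Derivation:
Accumulating mutations along path to Delta:
  At Lambda: gained [] -> total []
  At Epsilon: gained ['V117H', 'M350I'] -> total ['M350I', 'V117H']
  At Zeta: gained ['L94R', 'W842Y', 'V259N'] -> total ['L94R', 'M350I', 'V117H', 'V259N', 'W842Y']
  At Delta: gained ['L485Y', 'S61T', 'D767T'] -> total ['D767T', 'L485Y', 'L94R', 'M350I', 'S61T', 'V117H', 'V259N', 'W842Y']
Mutations(Delta) = ['D767T', 'L485Y', 'L94R', 'M350I', 'S61T', 'V117H', 'V259N', 'W842Y']
Accumulating mutations along path to Epsilon:
  At Lambda: gained [] -> total []
  At Epsilon: gained ['V117H', 'M350I'] -> total ['M350I', 'V117H']
Mutations(Epsilon) = ['M350I', 'V117H']
Intersection: ['D767T', 'L485Y', 'L94R', 'M350I', 'S61T', 'V117H', 'V259N', 'W842Y'] ∩ ['M350I', 'V117H'] = ['M350I', 'V117H']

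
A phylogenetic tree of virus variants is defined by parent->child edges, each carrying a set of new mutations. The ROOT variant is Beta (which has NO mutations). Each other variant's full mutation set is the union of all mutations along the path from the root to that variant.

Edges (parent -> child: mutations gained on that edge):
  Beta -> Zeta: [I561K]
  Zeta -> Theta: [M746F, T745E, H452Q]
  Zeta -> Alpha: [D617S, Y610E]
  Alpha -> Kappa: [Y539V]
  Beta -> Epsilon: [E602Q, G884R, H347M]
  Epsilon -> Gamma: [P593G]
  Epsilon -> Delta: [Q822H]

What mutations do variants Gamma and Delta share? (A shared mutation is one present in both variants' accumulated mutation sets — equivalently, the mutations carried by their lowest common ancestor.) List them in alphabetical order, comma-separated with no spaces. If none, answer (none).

Answer: E602Q,G884R,H347M

Derivation:
Accumulating mutations along path to Gamma:
  At Beta: gained [] -> total []
  At Epsilon: gained ['E602Q', 'G884R', 'H347M'] -> total ['E602Q', 'G884R', 'H347M']
  At Gamma: gained ['P593G'] -> total ['E602Q', 'G884R', 'H347M', 'P593G']
Mutations(Gamma) = ['E602Q', 'G884R', 'H347M', 'P593G']
Accumulating mutations along path to Delta:
  At Beta: gained [] -> total []
  At Epsilon: gained ['E602Q', 'G884R', 'H347M'] -> total ['E602Q', 'G884R', 'H347M']
  At Delta: gained ['Q822H'] -> total ['E602Q', 'G884R', 'H347M', 'Q822H']
Mutations(Delta) = ['E602Q', 'G884R', 'H347M', 'Q822H']
Intersection: ['E602Q', 'G884R', 'H347M', 'P593G'] ∩ ['E602Q', 'G884R', 'H347M', 'Q822H'] = ['E602Q', 'G884R', 'H347M']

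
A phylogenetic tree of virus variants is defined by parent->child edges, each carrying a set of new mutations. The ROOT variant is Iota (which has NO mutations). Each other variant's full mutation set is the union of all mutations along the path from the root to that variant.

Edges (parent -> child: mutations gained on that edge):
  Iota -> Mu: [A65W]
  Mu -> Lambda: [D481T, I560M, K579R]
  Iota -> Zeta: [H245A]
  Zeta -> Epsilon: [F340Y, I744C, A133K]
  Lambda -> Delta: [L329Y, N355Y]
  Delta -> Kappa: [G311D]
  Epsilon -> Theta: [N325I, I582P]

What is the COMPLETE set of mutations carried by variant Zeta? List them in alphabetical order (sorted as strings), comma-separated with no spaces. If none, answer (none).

Answer: H245A

Derivation:
At Iota: gained [] -> total []
At Zeta: gained ['H245A'] -> total ['H245A']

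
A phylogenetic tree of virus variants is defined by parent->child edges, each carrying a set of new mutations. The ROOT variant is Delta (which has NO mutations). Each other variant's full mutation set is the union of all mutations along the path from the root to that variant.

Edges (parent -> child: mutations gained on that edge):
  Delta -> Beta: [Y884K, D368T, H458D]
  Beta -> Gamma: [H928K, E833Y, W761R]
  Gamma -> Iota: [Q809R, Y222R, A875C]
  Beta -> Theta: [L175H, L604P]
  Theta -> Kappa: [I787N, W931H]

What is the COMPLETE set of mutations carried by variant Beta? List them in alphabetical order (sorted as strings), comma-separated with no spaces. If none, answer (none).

At Delta: gained [] -> total []
At Beta: gained ['Y884K', 'D368T', 'H458D'] -> total ['D368T', 'H458D', 'Y884K']

Answer: D368T,H458D,Y884K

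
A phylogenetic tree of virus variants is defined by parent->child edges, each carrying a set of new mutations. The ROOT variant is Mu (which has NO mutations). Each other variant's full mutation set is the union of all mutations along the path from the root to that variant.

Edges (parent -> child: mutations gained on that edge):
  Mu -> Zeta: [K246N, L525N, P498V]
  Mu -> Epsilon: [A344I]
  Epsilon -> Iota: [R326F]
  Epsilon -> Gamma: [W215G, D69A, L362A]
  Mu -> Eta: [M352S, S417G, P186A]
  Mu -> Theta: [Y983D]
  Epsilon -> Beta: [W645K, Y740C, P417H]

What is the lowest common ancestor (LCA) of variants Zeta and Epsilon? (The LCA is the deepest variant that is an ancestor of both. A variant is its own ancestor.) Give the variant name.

Answer: Mu

Derivation:
Path from root to Zeta: Mu -> Zeta
  ancestors of Zeta: {Mu, Zeta}
Path from root to Epsilon: Mu -> Epsilon
  ancestors of Epsilon: {Mu, Epsilon}
Common ancestors: {Mu}
Walk up from Epsilon: Epsilon (not in ancestors of Zeta), Mu (in ancestors of Zeta)
Deepest common ancestor (LCA) = Mu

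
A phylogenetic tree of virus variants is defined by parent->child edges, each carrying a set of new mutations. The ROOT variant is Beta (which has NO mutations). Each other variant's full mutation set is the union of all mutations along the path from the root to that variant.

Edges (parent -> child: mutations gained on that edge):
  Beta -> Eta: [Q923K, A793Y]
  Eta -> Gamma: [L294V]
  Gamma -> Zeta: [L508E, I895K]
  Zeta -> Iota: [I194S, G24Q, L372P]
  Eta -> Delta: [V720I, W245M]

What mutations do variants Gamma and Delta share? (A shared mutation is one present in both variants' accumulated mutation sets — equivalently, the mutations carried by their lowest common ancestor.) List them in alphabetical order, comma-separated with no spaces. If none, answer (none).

Accumulating mutations along path to Gamma:
  At Beta: gained [] -> total []
  At Eta: gained ['Q923K', 'A793Y'] -> total ['A793Y', 'Q923K']
  At Gamma: gained ['L294V'] -> total ['A793Y', 'L294V', 'Q923K']
Mutations(Gamma) = ['A793Y', 'L294V', 'Q923K']
Accumulating mutations along path to Delta:
  At Beta: gained [] -> total []
  At Eta: gained ['Q923K', 'A793Y'] -> total ['A793Y', 'Q923K']
  At Delta: gained ['V720I', 'W245M'] -> total ['A793Y', 'Q923K', 'V720I', 'W245M']
Mutations(Delta) = ['A793Y', 'Q923K', 'V720I', 'W245M']
Intersection: ['A793Y', 'L294V', 'Q923K'] ∩ ['A793Y', 'Q923K', 'V720I', 'W245M'] = ['A793Y', 'Q923K']

Answer: A793Y,Q923K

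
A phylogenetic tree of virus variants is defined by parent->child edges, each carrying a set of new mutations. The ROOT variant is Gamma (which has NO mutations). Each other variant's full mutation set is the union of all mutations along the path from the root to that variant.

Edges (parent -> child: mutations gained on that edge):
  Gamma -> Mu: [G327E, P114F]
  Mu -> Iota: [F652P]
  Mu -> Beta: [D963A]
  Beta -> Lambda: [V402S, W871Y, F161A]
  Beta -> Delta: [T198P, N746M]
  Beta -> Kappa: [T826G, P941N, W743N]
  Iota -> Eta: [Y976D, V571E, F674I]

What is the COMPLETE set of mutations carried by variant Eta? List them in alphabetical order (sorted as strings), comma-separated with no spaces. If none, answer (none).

At Gamma: gained [] -> total []
At Mu: gained ['G327E', 'P114F'] -> total ['G327E', 'P114F']
At Iota: gained ['F652P'] -> total ['F652P', 'G327E', 'P114F']
At Eta: gained ['Y976D', 'V571E', 'F674I'] -> total ['F652P', 'F674I', 'G327E', 'P114F', 'V571E', 'Y976D']

Answer: F652P,F674I,G327E,P114F,V571E,Y976D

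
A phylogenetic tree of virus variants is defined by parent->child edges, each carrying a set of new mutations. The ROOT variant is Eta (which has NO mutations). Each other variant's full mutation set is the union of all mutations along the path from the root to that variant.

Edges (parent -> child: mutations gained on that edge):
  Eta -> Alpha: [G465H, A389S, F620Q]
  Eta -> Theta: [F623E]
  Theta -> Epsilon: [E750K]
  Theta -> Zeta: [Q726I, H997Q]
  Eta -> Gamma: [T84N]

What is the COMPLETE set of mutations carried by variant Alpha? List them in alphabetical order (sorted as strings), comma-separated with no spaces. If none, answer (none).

Answer: A389S,F620Q,G465H

Derivation:
At Eta: gained [] -> total []
At Alpha: gained ['G465H', 'A389S', 'F620Q'] -> total ['A389S', 'F620Q', 'G465H']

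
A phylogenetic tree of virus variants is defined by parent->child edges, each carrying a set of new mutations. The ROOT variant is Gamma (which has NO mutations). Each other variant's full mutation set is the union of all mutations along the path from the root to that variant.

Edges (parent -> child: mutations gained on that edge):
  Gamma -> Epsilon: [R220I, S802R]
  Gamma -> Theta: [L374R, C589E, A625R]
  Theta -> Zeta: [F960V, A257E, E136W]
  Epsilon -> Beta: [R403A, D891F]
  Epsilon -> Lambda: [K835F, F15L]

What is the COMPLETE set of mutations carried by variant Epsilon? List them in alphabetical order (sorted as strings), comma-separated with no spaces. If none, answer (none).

At Gamma: gained [] -> total []
At Epsilon: gained ['R220I', 'S802R'] -> total ['R220I', 'S802R']

Answer: R220I,S802R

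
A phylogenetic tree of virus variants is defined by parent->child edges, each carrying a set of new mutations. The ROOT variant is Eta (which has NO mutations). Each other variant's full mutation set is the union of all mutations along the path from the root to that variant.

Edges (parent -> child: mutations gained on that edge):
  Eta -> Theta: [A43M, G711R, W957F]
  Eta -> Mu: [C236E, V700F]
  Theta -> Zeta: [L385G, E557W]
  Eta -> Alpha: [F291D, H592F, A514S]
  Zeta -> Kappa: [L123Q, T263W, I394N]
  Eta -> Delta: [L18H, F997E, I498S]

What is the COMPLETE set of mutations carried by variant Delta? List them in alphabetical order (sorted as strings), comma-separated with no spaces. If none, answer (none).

At Eta: gained [] -> total []
At Delta: gained ['L18H', 'F997E', 'I498S'] -> total ['F997E', 'I498S', 'L18H']

Answer: F997E,I498S,L18H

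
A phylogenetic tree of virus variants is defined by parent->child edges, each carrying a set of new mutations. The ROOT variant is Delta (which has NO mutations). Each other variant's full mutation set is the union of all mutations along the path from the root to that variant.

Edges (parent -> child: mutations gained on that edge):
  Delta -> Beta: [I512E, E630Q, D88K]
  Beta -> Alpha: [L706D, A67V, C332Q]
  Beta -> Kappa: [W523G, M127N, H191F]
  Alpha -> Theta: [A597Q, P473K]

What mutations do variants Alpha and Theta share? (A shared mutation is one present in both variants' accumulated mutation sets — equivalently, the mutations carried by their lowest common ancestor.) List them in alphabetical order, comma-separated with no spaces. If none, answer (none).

Accumulating mutations along path to Alpha:
  At Delta: gained [] -> total []
  At Beta: gained ['I512E', 'E630Q', 'D88K'] -> total ['D88K', 'E630Q', 'I512E']
  At Alpha: gained ['L706D', 'A67V', 'C332Q'] -> total ['A67V', 'C332Q', 'D88K', 'E630Q', 'I512E', 'L706D']
Mutations(Alpha) = ['A67V', 'C332Q', 'D88K', 'E630Q', 'I512E', 'L706D']
Accumulating mutations along path to Theta:
  At Delta: gained [] -> total []
  At Beta: gained ['I512E', 'E630Q', 'D88K'] -> total ['D88K', 'E630Q', 'I512E']
  At Alpha: gained ['L706D', 'A67V', 'C332Q'] -> total ['A67V', 'C332Q', 'D88K', 'E630Q', 'I512E', 'L706D']
  At Theta: gained ['A597Q', 'P473K'] -> total ['A597Q', 'A67V', 'C332Q', 'D88K', 'E630Q', 'I512E', 'L706D', 'P473K']
Mutations(Theta) = ['A597Q', 'A67V', 'C332Q', 'D88K', 'E630Q', 'I512E', 'L706D', 'P473K']
Intersection: ['A67V', 'C332Q', 'D88K', 'E630Q', 'I512E', 'L706D'] ∩ ['A597Q', 'A67V', 'C332Q', 'D88K', 'E630Q', 'I512E', 'L706D', 'P473K'] = ['A67V', 'C332Q', 'D88K', 'E630Q', 'I512E', 'L706D']

Answer: A67V,C332Q,D88K,E630Q,I512E,L706D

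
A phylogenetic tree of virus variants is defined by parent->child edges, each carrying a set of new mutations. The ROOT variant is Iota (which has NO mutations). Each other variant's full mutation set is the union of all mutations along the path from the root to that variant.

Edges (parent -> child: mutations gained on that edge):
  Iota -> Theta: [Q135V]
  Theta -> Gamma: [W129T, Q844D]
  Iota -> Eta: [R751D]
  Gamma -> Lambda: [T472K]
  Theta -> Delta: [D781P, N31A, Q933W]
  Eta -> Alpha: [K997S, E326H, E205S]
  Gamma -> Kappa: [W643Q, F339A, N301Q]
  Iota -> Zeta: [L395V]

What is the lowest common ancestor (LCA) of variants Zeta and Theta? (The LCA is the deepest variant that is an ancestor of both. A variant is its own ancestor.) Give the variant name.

Answer: Iota

Derivation:
Path from root to Zeta: Iota -> Zeta
  ancestors of Zeta: {Iota, Zeta}
Path from root to Theta: Iota -> Theta
  ancestors of Theta: {Iota, Theta}
Common ancestors: {Iota}
Walk up from Theta: Theta (not in ancestors of Zeta), Iota (in ancestors of Zeta)
Deepest common ancestor (LCA) = Iota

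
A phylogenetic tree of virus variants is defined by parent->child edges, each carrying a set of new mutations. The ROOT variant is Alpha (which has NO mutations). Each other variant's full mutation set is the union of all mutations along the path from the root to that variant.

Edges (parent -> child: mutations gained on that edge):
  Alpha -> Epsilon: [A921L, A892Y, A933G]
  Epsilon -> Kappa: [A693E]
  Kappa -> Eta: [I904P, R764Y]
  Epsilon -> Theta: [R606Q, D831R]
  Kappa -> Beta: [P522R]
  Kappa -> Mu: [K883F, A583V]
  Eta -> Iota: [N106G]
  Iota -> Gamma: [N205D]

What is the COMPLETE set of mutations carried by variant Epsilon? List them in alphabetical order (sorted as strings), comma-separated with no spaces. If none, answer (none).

At Alpha: gained [] -> total []
At Epsilon: gained ['A921L', 'A892Y', 'A933G'] -> total ['A892Y', 'A921L', 'A933G']

Answer: A892Y,A921L,A933G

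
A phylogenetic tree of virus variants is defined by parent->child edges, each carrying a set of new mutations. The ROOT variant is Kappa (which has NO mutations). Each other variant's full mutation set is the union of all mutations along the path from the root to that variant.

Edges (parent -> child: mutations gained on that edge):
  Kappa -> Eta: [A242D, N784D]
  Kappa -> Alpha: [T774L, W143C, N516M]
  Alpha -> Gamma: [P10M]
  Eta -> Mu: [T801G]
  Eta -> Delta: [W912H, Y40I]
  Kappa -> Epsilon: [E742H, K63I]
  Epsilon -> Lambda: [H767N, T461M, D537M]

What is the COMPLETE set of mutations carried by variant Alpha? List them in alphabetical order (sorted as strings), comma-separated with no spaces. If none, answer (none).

Answer: N516M,T774L,W143C

Derivation:
At Kappa: gained [] -> total []
At Alpha: gained ['T774L', 'W143C', 'N516M'] -> total ['N516M', 'T774L', 'W143C']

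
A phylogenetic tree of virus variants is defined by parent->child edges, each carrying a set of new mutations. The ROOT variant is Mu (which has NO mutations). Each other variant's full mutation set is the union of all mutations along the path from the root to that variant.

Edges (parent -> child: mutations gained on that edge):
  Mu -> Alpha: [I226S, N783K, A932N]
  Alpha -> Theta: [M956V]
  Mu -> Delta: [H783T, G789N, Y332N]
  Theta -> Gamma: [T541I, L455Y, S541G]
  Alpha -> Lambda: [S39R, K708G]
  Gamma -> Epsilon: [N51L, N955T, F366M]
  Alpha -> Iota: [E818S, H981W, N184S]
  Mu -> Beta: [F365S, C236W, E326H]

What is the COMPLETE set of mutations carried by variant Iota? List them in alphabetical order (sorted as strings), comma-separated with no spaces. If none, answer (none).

At Mu: gained [] -> total []
At Alpha: gained ['I226S', 'N783K', 'A932N'] -> total ['A932N', 'I226S', 'N783K']
At Iota: gained ['E818S', 'H981W', 'N184S'] -> total ['A932N', 'E818S', 'H981W', 'I226S', 'N184S', 'N783K']

Answer: A932N,E818S,H981W,I226S,N184S,N783K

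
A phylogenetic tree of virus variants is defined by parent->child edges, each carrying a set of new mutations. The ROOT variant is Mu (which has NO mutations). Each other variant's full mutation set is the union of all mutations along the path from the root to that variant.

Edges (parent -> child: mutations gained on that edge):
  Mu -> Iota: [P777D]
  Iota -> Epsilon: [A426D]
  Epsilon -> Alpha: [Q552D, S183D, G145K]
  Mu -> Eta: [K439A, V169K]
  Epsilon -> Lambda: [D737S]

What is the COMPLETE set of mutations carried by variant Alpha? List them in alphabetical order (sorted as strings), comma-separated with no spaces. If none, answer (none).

Answer: A426D,G145K,P777D,Q552D,S183D

Derivation:
At Mu: gained [] -> total []
At Iota: gained ['P777D'] -> total ['P777D']
At Epsilon: gained ['A426D'] -> total ['A426D', 'P777D']
At Alpha: gained ['Q552D', 'S183D', 'G145K'] -> total ['A426D', 'G145K', 'P777D', 'Q552D', 'S183D']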